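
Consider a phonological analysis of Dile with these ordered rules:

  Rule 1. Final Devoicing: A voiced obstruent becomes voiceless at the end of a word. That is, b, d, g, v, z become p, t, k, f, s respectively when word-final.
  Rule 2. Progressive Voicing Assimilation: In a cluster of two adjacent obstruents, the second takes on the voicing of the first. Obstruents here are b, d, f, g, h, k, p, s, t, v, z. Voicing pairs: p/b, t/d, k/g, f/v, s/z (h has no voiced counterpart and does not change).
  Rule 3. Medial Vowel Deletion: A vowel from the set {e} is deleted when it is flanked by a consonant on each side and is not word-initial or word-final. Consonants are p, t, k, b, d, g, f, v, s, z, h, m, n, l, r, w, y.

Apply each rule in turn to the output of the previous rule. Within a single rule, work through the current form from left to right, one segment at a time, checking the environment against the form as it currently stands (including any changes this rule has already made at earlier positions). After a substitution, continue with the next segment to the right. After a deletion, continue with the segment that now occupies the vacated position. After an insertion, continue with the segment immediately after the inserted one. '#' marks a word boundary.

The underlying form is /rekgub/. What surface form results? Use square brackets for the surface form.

[rkkup]

Rule 1 Final Devoicing: [rekgub] → [rekgup]
Rule 2 Progressive Voicing Assimilation: [rekgup] → [rekkup]
Rule 3 Medial Vowel Deletion: [rekkup] → [rkkup]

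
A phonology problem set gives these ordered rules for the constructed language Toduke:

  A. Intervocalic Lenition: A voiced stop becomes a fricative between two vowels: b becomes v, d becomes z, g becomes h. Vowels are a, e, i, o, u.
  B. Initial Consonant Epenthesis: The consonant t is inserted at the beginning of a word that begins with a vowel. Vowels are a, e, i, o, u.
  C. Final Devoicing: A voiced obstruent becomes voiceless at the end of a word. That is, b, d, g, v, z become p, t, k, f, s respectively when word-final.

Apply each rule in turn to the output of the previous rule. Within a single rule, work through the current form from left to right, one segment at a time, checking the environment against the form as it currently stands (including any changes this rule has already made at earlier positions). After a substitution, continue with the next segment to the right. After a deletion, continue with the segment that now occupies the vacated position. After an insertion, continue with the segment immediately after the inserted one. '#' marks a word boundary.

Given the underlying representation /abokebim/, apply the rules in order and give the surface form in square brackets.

A Intervocalic Lenition: [abokebim] → [avokevim]
B Initial Consonant Epenthesis: [avokevim] → [tavokevim]
C Final Devoicing: no change — [tavokevim]

[tavokevim]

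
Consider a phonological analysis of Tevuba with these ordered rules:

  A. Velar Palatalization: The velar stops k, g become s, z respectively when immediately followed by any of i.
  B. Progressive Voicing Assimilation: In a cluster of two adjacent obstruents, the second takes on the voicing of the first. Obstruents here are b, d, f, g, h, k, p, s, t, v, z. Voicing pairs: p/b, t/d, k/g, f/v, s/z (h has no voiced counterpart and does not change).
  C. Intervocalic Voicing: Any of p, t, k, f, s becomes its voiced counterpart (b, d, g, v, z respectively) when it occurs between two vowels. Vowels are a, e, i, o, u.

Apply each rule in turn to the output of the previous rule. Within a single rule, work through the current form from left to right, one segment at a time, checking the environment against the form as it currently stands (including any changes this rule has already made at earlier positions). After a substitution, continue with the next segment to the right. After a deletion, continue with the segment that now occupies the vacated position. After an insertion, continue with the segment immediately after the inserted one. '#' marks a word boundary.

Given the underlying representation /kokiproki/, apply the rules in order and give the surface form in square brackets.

[koziprozi]

A Velar Palatalization: [kokiproki] → [kosiprosi]
B Progressive Voicing Assimilation: no change — [kosiprosi]
C Intervocalic Voicing: [kosiprosi] → [koziprozi]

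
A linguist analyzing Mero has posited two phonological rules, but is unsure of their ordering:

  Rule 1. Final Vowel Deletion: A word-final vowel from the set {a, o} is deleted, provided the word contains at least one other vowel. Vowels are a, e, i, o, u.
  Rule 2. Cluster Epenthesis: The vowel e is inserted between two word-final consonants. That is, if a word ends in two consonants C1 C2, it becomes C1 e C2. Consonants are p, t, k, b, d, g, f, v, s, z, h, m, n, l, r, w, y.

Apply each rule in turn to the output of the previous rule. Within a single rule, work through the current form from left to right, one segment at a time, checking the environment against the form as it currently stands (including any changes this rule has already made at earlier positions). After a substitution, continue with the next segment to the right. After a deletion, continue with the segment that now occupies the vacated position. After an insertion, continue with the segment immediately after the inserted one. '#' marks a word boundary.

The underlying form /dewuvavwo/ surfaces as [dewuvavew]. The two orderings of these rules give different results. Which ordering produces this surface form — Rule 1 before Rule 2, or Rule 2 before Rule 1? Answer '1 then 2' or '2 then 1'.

Order 1 then 2:
  1 Final Vowel Deletion: [dewuvavwo] → [dewuvavw]
  2 Cluster Epenthesis: [dewuvavw] → [dewuvavew]
  result: [dewuvavew]
Order 2 then 1:
  2 Cluster Epenthesis: no change — [dewuvavwo]
  1 Final Vowel Deletion: [dewuvavwo] → [dewuvavw]
  result: [dewuvavw]

1 then 2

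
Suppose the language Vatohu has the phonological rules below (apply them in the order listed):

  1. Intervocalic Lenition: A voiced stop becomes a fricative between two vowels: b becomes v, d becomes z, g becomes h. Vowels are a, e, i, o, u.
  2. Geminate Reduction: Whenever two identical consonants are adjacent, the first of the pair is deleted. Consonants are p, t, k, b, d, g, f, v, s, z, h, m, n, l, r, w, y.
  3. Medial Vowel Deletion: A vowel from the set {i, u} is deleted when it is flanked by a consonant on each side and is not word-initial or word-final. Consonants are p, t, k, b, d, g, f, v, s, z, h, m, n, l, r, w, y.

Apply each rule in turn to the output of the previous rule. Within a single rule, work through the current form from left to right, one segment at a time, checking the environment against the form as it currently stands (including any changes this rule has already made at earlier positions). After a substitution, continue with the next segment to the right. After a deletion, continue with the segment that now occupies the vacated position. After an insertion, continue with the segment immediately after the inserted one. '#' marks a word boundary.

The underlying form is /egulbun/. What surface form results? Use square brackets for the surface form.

1 Intervocalic Lenition: [egulbun] → [ehulbun]
2 Geminate Reduction: no change — [ehulbun]
3 Medial Vowel Deletion: [ehulbun] → [ehlbn]

[ehlbn]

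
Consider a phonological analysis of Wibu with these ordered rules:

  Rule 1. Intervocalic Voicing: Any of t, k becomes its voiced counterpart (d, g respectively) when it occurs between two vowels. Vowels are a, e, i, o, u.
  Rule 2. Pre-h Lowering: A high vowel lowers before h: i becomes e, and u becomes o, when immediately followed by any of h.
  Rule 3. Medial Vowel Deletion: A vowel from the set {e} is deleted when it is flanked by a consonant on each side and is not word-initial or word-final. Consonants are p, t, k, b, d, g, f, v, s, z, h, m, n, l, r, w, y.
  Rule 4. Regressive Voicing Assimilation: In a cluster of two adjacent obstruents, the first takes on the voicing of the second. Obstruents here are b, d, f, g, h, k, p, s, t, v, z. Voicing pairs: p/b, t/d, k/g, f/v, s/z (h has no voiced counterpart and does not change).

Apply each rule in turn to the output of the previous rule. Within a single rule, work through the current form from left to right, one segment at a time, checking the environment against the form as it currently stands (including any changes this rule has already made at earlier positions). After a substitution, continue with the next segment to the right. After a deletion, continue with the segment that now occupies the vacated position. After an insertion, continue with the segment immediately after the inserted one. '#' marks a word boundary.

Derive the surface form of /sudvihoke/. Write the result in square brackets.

Rule 1 Intervocalic Voicing: [sudvihoke] → [sudvihoge]
Rule 2 Pre-h Lowering: [sudvihoge] → [sudvehoge]
Rule 3 Medial Vowel Deletion: [sudvehoge] → [sudvhoge]
Rule 4 Regressive Voicing Assimilation: [sudvhoge] → [sudfhoge]

[sudfhoge]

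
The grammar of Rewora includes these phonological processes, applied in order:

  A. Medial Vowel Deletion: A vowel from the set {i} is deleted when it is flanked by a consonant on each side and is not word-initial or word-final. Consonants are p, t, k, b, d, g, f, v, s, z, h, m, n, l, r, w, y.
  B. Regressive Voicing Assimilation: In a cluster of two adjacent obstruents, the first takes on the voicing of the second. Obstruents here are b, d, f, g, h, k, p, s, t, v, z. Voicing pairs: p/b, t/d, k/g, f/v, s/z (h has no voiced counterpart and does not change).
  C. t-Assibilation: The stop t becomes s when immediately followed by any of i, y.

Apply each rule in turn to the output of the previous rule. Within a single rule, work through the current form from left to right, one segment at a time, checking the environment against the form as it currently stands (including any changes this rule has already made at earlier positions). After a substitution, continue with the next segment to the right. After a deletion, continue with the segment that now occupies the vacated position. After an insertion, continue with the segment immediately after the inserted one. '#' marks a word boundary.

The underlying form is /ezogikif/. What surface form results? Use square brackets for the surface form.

[ezokkf]

A Medial Vowel Deletion: [ezogikif] → [ezogkf]
B Regressive Voicing Assimilation: [ezogkf] → [ezokkf]
C t-Assibilation: no change — [ezokkf]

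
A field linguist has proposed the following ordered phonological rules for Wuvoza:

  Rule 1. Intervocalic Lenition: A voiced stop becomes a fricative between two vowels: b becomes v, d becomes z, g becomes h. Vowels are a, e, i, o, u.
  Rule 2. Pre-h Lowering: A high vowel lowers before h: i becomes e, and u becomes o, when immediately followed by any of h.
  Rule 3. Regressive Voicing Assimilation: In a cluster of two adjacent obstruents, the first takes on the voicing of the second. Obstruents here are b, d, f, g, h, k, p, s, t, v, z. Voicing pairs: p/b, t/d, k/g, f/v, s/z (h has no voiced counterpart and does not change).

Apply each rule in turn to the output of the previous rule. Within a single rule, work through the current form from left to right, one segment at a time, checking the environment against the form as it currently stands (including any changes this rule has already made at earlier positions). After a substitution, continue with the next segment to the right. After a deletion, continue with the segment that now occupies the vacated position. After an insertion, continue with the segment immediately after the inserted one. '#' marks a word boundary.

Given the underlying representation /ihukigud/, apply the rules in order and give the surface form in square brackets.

Rule 1 Intervocalic Lenition: [ihukigud] → [ihukihud]
Rule 2 Pre-h Lowering: [ihukihud] → [ehukehud]
Rule 3 Regressive Voicing Assimilation: no change — [ehukehud]

[ehukehud]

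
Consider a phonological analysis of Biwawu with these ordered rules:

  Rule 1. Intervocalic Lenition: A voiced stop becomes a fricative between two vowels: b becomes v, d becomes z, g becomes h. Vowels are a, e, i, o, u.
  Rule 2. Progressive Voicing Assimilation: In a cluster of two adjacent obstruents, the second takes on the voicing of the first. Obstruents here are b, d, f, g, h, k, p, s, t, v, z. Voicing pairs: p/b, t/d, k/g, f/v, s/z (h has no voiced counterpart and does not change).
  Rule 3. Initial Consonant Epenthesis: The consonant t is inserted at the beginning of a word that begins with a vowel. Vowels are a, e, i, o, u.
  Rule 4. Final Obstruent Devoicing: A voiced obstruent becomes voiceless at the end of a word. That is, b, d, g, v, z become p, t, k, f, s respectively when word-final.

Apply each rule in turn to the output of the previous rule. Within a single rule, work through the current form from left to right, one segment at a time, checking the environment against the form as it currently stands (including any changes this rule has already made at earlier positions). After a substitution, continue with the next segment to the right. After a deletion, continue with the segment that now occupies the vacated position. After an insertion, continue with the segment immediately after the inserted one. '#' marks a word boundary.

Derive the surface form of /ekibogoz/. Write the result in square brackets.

[tekivohos]

Rule 1 Intervocalic Lenition: [ekibogoz] → [ekivohoz]
Rule 2 Progressive Voicing Assimilation: no change — [ekivohoz]
Rule 3 Initial Consonant Epenthesis: [ekivohoz] → [tekivohoz]
Rule 4 Final Obstruent Devoicing: [tekivohoz] → [tekivohos]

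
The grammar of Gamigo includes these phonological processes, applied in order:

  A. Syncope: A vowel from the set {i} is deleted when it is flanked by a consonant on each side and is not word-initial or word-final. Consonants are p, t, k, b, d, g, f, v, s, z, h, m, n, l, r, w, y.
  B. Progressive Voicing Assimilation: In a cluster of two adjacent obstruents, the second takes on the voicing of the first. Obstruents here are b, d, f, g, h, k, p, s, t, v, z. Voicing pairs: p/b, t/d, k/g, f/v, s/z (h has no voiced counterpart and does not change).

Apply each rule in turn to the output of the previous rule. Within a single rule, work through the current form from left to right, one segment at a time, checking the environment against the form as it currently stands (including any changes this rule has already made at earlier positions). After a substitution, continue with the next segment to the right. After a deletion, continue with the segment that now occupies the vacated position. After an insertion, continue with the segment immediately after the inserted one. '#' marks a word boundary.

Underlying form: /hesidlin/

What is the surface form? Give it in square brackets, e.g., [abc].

A Syncope: [hesidlin] → [hesdln]
B Progressive Voicing Assimilation: [hesdln] → [hestln]

[hestln]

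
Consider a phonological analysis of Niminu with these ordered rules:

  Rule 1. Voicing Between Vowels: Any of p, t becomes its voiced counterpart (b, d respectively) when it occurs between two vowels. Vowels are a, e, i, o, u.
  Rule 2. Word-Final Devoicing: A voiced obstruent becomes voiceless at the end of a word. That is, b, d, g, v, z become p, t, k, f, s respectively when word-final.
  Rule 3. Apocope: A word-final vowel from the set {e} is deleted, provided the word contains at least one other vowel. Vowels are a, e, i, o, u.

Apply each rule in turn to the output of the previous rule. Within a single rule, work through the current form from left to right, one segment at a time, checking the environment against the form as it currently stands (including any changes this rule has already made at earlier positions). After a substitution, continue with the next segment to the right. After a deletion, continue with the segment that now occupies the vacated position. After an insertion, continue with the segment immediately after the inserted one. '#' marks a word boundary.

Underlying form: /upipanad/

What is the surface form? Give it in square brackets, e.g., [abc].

[ubibanat]

Rule 1 Voicing Between Vowels: [upipanad] → [ubibanad]
Rule 2 Word-Final Devoicing: [ubibanad] → [ubibanat]
Rule 3 Apocope: no change — [ubibanat]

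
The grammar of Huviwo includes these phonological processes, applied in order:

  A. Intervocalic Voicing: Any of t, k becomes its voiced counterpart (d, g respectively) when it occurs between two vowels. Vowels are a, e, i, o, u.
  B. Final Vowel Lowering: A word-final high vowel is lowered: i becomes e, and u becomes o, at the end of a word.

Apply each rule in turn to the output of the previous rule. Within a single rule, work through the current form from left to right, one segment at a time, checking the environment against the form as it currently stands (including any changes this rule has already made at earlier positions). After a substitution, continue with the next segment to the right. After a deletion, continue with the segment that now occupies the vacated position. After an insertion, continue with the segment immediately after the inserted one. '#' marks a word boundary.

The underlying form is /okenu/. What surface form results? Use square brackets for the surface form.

A Intervocalic Voicing: [okenu] → [ogenu]
B Final Vowel Lowering: [ogenu] → [ogeno]

[ogeno]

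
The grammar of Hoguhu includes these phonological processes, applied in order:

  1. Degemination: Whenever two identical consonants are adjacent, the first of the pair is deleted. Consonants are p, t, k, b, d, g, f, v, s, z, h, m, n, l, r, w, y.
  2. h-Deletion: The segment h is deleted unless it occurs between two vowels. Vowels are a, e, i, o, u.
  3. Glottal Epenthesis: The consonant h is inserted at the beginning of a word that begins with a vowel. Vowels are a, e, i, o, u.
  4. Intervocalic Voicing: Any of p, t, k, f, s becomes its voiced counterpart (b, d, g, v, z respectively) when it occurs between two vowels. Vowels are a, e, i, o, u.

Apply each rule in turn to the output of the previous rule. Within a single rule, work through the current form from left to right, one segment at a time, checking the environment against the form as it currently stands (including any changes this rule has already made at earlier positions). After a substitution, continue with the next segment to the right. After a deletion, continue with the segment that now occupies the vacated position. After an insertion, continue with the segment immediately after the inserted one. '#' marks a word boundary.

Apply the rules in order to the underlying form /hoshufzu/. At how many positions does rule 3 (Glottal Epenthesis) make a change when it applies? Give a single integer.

1 Degemination: no change — [hoshufzu]
2 h-Deletion: [hoshufzu] → [osufzu]
3 Glottal Epenthesis: [osufzu] → [hosufzu]
4 Intervocalic Voicing: [hosufzu] → [hozufzu]
Rule 3 changed 1 position(s).

1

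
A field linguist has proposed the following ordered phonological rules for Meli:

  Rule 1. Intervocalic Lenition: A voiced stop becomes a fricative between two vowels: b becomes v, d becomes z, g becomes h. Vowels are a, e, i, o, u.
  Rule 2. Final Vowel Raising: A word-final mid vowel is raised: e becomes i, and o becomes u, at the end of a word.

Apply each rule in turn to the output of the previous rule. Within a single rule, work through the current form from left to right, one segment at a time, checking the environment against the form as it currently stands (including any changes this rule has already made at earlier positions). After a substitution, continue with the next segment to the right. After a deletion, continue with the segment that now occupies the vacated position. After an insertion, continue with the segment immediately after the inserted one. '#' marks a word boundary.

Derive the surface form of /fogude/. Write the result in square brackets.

[fohuzi]

Rule 1 Intervocalic Lenition: [fogude] → [fohuze]
Rule 2 Final Vowel Raising: [fohuze] → [fohuzi]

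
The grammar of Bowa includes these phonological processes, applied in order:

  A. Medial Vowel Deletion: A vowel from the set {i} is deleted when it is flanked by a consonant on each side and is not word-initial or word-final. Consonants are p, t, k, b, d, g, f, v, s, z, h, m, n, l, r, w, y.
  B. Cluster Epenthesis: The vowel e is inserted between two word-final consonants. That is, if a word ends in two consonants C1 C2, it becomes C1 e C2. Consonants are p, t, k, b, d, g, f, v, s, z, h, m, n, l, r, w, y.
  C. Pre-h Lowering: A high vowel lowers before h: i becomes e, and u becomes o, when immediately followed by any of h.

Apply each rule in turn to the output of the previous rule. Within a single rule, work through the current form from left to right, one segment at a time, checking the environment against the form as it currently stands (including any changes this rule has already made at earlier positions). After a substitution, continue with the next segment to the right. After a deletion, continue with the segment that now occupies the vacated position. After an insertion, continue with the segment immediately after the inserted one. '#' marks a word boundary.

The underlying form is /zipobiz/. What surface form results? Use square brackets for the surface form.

A Medial Vowel Deletion: [zipobiz] → [zpobz]
B Cluster Epenthesis: [zpobz] → [zpobez]
C Pre-h Lowering: no change — [zpobez]

[zpobez]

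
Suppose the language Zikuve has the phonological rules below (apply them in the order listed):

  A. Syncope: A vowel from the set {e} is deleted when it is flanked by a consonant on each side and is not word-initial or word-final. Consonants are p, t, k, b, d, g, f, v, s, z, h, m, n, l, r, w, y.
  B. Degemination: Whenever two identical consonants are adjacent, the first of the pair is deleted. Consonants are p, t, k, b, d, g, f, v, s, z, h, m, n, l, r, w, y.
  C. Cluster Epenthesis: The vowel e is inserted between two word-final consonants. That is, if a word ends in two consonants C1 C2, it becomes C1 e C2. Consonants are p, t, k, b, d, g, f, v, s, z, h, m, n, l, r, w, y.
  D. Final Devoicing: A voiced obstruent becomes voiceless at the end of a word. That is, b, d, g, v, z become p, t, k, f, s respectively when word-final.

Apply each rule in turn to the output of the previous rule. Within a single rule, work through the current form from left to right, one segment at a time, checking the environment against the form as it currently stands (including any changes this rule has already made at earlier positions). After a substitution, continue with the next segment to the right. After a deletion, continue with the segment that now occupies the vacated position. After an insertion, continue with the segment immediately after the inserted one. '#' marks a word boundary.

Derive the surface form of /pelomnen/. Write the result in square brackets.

A Syncope: [pelomnen] → [plomnn]
B Degemination: [plomnn] → [plomn]
C Cluster Epenthesis: [plomn] → [plomen]
D Final Devoicing: no change — [plomen]

[plomen]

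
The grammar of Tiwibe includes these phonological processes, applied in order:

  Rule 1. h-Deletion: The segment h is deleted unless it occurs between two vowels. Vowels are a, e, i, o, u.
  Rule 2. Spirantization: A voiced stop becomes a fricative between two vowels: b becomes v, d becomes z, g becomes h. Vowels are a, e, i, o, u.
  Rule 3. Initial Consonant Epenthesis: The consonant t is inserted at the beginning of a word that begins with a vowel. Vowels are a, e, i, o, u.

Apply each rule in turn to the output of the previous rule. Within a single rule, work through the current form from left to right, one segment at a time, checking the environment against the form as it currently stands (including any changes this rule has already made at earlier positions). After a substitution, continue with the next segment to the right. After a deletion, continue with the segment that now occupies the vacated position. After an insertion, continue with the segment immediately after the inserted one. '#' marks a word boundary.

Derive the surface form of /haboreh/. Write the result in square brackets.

Rule 1 h-Deletion: [haboreh] → [abore]
Rule 2 Spirantization: [abore] → [avore]
Rule 3 Initial Consonant Epenthesis: [avore] → [tavore]

[tavore]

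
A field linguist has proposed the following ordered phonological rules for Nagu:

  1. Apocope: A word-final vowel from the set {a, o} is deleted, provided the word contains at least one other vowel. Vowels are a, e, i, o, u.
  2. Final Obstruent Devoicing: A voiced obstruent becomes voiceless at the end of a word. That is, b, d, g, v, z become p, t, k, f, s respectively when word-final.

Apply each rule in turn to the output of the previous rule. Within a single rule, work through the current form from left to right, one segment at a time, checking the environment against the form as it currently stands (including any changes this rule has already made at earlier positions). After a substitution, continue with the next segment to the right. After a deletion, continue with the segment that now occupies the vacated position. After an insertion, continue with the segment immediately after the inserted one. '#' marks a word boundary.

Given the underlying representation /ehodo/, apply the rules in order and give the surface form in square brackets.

1 Apocope: [ehodo] → [ehod]
2 Final Obstruent Devoicing: [ehod] → [ehot]

[ehot]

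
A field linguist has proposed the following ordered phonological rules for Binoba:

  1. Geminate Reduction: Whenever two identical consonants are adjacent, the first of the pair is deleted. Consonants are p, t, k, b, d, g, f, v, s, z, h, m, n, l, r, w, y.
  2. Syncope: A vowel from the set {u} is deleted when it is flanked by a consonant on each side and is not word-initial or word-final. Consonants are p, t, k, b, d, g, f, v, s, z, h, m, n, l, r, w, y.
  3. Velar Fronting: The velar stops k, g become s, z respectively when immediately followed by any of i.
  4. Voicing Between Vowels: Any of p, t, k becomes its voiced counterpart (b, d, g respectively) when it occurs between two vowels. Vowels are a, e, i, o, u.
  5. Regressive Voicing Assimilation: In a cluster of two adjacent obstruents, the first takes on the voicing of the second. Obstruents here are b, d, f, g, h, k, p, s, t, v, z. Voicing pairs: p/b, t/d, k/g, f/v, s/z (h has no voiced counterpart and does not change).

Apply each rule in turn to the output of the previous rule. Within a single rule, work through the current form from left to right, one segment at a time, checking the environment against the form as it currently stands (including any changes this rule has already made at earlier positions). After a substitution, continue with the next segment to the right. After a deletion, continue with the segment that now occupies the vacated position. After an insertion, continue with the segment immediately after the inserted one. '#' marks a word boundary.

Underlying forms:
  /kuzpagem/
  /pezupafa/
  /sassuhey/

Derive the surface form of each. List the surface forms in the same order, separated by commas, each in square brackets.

[gspagem], [pespafa], [sashey]

/kuzpagem/:
  1 Geminate Reduction: no change — [kuzpagem]
  2 Syncope: [kuzpagem] → [kzpagem]
  3 Velar Fronting: no change — [kzpagem]
  4 Voicing Between Vowels: no change — [kzpagem]
  5 Regressive Voicing Assimilation: [kzpagem] → [gspagem]
/pezupafa/:
  1 Geminate Reduction: no change — [pezupafa]
  2 Syncope: [pezupafa] → [pezpafa]
  3 Velar Fronting: no change — [pezpafa]
  4 Voicing Between Vowels: no change — [pezpafa]
  5 Regressive Voicing Assimilation: [pezpafa] → [pespafa]
/sassuhey/:
  1 Geminate Reduction: [sassuhey] → [sasuhey]
  2 Syncope: [sasuhey] → [sashey]
  3 Velar Fronting: no change — [sashey]
  4 Voicing Between Vowels: no change — [sashey]
  5 Regressive Voicing Assimilation: no change — [sashey]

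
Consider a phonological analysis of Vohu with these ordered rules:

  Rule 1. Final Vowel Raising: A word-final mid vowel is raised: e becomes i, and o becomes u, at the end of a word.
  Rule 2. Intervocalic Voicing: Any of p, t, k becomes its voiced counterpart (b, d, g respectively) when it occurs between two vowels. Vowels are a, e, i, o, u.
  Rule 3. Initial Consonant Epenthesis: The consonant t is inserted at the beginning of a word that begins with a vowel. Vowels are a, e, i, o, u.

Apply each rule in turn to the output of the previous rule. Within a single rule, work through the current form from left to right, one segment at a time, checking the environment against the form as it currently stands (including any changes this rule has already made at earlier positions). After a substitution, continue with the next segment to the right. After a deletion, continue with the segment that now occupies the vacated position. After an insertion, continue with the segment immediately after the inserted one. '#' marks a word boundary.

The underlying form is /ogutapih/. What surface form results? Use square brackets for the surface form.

[togudabih]

Rule 1 Final Vowel Raising: no change — [ogutapih]
Rule 2 Intervocalic Voicing: [ogutapih] → [ogudabih]
Rule 3 Initial Consonant Epenthesis: [ogudabih] → [togudabih]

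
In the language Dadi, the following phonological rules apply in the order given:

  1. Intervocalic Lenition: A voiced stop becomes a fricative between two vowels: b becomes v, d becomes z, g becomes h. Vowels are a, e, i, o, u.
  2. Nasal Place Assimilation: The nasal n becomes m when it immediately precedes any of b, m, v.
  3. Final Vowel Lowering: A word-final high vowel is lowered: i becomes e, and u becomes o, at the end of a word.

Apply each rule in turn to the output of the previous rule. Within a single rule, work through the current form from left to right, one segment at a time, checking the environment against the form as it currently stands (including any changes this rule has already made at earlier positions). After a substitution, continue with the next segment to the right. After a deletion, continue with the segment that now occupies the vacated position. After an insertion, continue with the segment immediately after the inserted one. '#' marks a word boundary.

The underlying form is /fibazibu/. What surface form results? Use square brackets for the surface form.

[fivazivo]

1 Intervocalic Lenition: [fibazibu] → [fivazivu]
2 Nasal Place Assimilation: no change — [fivazivu]
3 Final Vowel Lowering: [fivazivu] → [fivazivo]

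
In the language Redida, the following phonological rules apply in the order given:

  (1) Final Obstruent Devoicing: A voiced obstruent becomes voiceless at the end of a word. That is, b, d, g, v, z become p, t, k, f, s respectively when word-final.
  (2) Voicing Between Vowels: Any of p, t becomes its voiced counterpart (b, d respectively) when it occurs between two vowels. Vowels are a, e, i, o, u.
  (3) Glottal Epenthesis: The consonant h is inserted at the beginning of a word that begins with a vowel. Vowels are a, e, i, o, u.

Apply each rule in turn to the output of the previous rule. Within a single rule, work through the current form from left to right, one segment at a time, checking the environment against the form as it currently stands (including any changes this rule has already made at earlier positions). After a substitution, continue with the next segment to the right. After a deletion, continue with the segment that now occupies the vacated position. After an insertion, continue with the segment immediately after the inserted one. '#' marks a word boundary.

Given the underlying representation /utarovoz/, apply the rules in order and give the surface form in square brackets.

(1) Final Obstruent Devoicing: [utarovoz] → [utarovos]
(2) Voicing Between Vowels: [utarovos] → [udarovos]
(3) Glottal Epenthesis: [udarovos] → [hudarovos]

[hudarovos]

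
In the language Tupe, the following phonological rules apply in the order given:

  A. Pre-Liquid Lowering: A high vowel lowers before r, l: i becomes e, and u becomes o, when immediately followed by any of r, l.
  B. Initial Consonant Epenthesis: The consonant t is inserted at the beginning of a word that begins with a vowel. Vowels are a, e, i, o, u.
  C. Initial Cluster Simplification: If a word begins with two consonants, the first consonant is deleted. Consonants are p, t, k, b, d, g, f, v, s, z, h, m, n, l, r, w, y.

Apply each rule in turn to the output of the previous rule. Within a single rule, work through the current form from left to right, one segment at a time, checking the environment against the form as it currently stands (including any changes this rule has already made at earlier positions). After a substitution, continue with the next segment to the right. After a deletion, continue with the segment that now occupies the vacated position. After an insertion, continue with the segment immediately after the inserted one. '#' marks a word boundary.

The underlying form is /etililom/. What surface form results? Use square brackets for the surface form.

[tetelelom]

A Pre-Liquid Lowering: [etililom] → [etelelom]
B Initial Consonant Epenthesis: [etelelom] → [tetelelom]
C Initial Cluster Simplification: no change — [tetelelom]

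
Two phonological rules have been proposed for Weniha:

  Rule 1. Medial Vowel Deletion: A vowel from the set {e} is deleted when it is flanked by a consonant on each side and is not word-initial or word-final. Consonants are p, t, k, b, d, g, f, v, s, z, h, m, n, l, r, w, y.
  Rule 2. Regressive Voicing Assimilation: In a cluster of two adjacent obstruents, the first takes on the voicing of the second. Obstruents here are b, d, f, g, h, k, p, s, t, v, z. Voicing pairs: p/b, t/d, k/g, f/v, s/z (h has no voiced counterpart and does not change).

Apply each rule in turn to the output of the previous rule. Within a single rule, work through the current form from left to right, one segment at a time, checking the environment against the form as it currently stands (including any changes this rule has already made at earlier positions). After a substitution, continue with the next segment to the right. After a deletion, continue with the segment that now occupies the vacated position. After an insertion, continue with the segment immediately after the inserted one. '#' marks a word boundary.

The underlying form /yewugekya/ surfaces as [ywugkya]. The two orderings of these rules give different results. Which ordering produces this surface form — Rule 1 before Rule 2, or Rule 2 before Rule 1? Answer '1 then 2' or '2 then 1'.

2 then 1

Order 1 then 2:
  1 Medial Vowel Deletion: [yewugekya] → [ywugkya]
  2 Regressive Voicing Assimilation: [ywugkya] → [ywukkya]
  result: [ywukkya]
Order 2 then 1:
  2 Regressive Voicing Assimilation: no change — [yewugekya]
  1 Medial Vowel Deletion: [yewugekya] → [ywugkya]
  result: [ywugkya]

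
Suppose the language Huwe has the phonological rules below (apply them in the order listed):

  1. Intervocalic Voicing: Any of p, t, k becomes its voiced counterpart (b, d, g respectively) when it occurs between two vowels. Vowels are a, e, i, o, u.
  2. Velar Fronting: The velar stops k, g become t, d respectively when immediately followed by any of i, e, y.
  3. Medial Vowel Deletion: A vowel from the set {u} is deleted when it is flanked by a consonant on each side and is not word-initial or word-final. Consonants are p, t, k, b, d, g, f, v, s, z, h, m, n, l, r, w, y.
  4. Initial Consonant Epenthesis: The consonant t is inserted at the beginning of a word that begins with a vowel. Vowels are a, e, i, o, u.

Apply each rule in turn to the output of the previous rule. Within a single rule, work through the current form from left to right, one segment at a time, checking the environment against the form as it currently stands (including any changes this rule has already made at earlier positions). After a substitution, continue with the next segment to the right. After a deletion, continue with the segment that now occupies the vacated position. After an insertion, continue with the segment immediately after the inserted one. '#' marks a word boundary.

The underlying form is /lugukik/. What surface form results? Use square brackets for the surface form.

[lgdik]

1 Intervocalic Voicing: [lugukik] → [lugugik]
2 Velar Fronting: [lugugik] → [lugudik]
3 Medial Vowel Deletion: [lugudik] → [lgdik]
4 Initial Consonant Epenthesis: no change — [lgdik]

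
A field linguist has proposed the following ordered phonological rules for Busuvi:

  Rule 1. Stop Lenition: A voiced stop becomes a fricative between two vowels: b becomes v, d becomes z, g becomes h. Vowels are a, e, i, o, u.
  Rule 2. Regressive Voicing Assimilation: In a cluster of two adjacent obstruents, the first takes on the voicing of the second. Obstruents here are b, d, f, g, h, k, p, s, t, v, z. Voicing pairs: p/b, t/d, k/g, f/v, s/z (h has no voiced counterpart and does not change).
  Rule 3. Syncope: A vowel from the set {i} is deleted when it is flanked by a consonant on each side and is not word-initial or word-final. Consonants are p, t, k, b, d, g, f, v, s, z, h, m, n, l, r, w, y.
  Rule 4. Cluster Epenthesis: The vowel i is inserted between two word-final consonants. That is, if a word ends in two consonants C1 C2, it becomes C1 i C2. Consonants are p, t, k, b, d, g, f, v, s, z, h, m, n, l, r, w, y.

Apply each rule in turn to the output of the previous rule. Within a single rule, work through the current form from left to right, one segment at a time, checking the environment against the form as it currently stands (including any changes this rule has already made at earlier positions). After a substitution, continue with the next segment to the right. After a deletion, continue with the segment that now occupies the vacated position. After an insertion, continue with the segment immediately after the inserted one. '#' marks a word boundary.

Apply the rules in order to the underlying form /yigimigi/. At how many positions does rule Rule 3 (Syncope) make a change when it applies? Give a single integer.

3

Rule 1 Stop Lenition: [yigimigi] → [yihimihi]
Rule 2 Regressive Voicing Assimilation: no change — [yihimihi]
Rule 3 Syncope: [yihimihi] → [yhmhi]
Rule 4 Cluster Epenthesis: no change — [yhmhi]
Rule Rule 3 changed 3 position(s).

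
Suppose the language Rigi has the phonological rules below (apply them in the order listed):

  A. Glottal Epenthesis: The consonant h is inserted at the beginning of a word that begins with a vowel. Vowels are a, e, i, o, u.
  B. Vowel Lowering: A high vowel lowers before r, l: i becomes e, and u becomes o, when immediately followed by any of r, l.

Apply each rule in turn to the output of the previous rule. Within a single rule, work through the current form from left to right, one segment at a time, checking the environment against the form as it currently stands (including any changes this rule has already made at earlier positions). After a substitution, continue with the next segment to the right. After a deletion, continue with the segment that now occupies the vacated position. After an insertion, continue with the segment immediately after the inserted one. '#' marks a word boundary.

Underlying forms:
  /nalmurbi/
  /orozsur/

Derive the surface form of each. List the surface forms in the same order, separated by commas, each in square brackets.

/nalmurbi/:
  A Glottal Epenthesis: no change — [nalmurbi]
  B Vowel Lowering: [nalmurbi] → [nalmorbi]
/orozsur/:
  A Glottal Epenthesis: [orozsur] → [horozsur]
  B Vowel Lowering: [horozsur] → [horozsor]

[nalmorbi], [horozsor]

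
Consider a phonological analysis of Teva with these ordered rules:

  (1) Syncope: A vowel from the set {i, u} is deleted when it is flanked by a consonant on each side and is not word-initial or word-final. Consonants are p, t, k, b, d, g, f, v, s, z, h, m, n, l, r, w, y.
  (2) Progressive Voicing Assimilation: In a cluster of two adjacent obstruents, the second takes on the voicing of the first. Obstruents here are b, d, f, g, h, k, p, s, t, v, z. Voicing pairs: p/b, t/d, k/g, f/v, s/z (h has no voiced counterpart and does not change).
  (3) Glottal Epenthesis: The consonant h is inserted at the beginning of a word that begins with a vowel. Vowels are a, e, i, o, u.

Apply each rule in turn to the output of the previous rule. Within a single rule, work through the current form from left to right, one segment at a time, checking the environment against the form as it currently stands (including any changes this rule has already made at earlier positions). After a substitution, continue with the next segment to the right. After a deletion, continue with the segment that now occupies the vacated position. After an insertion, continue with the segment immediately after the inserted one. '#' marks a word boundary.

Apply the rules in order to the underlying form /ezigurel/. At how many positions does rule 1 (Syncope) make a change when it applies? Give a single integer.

(1) Syncope: [ezigurel] → [ezgrel]
(2) Progressive Voicing Assimilation: no change — [ezgrel]
(3) Glottal Epenthesis: [ezgrel] → [hezgrel]
Rule 1 changed 2 position(s).

2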